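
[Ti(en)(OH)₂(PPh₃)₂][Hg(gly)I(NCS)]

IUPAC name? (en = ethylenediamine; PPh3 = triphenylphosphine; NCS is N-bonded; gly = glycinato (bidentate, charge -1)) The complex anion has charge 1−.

(ethylenediamine)dihydroxobis(triphenylphosphine)titanium(III) (glycinato)iodoisothiocyanatomercurate(II)

Both ions are complex: the cation is named first with the plain metal name, the anion second with the -ate form; each ion's ligands are alphabetised independently.
The complex anion is given as 1−; its ligand charges sum to -3, so Hg = +2.
A 1:1 salt means the cation carries the equal and opposite charge, 1+.
Cation: ligand charges sum to -2; for the ion to be 1+, Ti = +3.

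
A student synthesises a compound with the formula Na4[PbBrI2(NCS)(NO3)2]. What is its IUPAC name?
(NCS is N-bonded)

The 4 sodium counter-ions carry a total charge of +4, so each complex ion is 4−.
Ligand charges: 2×nitrato (-1 each), 2×iodo (-1 each), 1×bromo (-1 each), 1×isothiocyanato (-1 each); total -6. So Pb + (-6) = 4−, giving Pb = +2.
Ligands are named alphabetically: bromo before iodo before isothiocyanato before nitrato.
The complex ion is anionic, so lead takes the -ate form plumbate(II).

sodium bromodiiodoisothiocyanatodinitratoplumbate(II)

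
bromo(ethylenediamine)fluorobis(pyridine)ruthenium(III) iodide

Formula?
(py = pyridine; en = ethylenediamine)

[RuBr(en)F(py)2]I

Ligands: 1 bromo (Br, -1), 2 pyridine (py, neutral), 1 fluoro (F, -1), 1 ethylenediamine (en, neutral). Ligand charge sum = -2.
Charge balance with iodide (-1) requires 1 complex ion per 1 iodide.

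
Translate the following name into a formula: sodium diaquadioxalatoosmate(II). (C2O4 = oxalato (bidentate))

Na2[Os(C2O4)2(H2O)2]

Ligands: 2 aqua (H2O, neutral), 2 oxalato (C2O4, -2). Ligand charge sum = -4.
With Os in oxidation state +2, the complex ion is [Os...]^2−.
Charge balance with sodium (+1) requires 1 complex ion per 2 sodium.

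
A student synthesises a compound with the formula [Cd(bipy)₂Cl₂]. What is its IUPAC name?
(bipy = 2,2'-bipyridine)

There is no counter-ion, so the complex is neutral overall.
Ligand charges: 2×chloro (-1 each), 2×2,2'-bipyridine (neutral); total -2. So Cd + (-2) = 0, giving Cd = +2.
Ligands are named alphabetically: bipyridine before chloro.

bis(2,2'-bipyridine)dichlorocadmium(II)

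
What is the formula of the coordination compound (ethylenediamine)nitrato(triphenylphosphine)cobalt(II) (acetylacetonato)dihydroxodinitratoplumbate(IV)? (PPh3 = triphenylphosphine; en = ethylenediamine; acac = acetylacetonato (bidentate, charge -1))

[Co(en)(NO3)(PPh3)][Pb(acac)(NO3)2(OH)2]

Cation [Co…]: ligand charges -1, Co(II) ⇒ ion charge 1+.
Anion [Pb…]: ligand charges -5, Pb(IV) ⇒ ion charge 1−.
One 1+ cation balances one 1− anion.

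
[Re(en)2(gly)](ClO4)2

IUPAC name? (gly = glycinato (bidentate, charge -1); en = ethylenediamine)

bis(ethylenediamine)(glycinato)rhenium(III) perchlorate

The 2 perchlorate counter-ions carry a total charge of -2, so each complex ion is 2+.
Ligand charges: 1×glycinato (-1 each), 2×ethylenediamine (neutral); total -1. So Re + (-1) = 2+, giving Re = +3.
Ligands are named alphabetically: ethylenediamine before glycinato.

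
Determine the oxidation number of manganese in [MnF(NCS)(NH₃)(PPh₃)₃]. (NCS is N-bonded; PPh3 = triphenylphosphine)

No counter-ion: the bracketed complex is neutral.
Ligand charges: 1×NCS = -1; 1×NH3 neutral; 3×PPh3 neutral; 1×F = -1; sum -2.
Mn + (-2) = 0 ⇒ Mn is +2.

+2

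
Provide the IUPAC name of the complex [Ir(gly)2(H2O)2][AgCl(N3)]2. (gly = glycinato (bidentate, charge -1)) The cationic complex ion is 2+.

The complex cation is given as 2+; its ligand charges sum to -2, so Ir = +4.
With 2 anions per cation, each anion must be 2/2 = 1−.
Anion: ligand charges sum to -2; for the ion to be 1−, Ag = +1.

diaquabis(glycinato)iridium(IV) azidochloroargentate(I)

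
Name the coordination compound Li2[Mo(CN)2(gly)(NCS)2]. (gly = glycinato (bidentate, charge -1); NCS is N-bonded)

The 2 lithium counter-ions carry a total charge of +2, so each complex ion is 2−.
Ligand charges: 2×cyano (-1 each), 1×glycinato (-1 each), 2×isothiocyanato (-1 each); total -5. So Mo + (-5) = 2−, giving Mo = +3.
The complex ion is anionic, so molybdenum takes the -ate form molybdate(III).

lithium dicyano(glycinato)diisothiocyanatomolybdate(III)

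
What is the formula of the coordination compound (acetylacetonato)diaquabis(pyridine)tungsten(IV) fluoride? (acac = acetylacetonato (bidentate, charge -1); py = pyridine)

[W(acac)(H2O)2(py)2]F3

Ligands: 1 acetylacetonato (acac, -1), 2 aqua (H2O, neutral), 2 pyridine (py, neutral). Ligand charge sum = -1.
With W in oxidation state +4, the complex ion is [W...]^3+.
Charge balance with fluoride (-1) requires 1 complex ion per 3 fluoride.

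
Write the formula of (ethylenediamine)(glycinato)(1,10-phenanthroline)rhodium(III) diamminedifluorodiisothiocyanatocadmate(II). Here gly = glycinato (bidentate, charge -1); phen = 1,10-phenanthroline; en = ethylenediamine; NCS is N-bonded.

[Rh(en)(gly)(phen)][CdF2(NCS)2(NH3)2]

Cation [Rh…]: ligand charges -1, Rh(III) ⇒ ion charge 2+.
Anion [Cd…]: ligand charges -4, Cd(II) ⇒ ion charge 2−.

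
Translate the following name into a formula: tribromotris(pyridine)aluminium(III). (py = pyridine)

Ligands: 3 pyridine (py, neutral), 3 bromo (Br, -1). Ligand charge sum = -3.
With Al in oxidation state +3, the complex ion is [Al...].

[AlBr3(py)3]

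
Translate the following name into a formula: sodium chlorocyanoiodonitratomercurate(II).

Na2[HgCl(CN)I(NO3)]

Ligands: 1 nitrato (NO3, -1), 1 cyano (CN, -1), 1 chloro (Cl, -1), 1 iodo (I, -1). Ligand charge sum = -4.
With Hg in oxidation state +2, the complex ion is [Hg...]^2−.
Charge balance with sodium (+1) requires 1 complex ion per 2 sodium.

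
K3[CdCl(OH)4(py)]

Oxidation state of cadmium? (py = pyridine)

+2

3 potassium outside the brackets (+1 each) → the complex ion is 3−.
Ligand charges: 1×Cl = -1; 4×OH = -4; 1×py neutral; sum -5.
Cd + (-5) = 3− ⇒ Cd is +2.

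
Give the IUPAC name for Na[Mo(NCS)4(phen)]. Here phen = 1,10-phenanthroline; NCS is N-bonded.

sodium tetraisothiocyanato(1,10-phenanthroline)molybdate(III)

The 1 sodium counter-ion carries a total charge of +1, so each complex ion is 1−.
Ligand charges: 1×1,10-phenanthroline (neutral), 4×isothiocyanato (-1 each); total -4. So Mo + (-4) = 1−, giving Mo = +3.
The complex ion is anionic, so molybdenum takes the -ate form molybdate(III).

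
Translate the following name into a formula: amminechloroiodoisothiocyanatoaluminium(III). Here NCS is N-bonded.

Ligands: 1 iodo (I, -1), 1 isothiocyanato (NCS, -1), 1 chloro (Cl, -1), 1 ammine (NH3, neutral). Ligand charge sum = -3.
With Al in oxidation state +3, the complex ion is [Al...].

[AlClI(NCS)(NH3)]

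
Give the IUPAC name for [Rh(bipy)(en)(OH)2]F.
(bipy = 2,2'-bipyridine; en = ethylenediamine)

(2,2'-bipyridine)(ethylenediamine)dihydroxorhodium(III) fluoride

The 1 fluoride counter-ion carries a total charge of -1, so each complex ion is 1+.
Ligand charges: 1×2,2'-bipyridine (neutral), 2×hydroxo (-1 each), 1×ethylenediamine (neutral); total -2. So Rh + (-2) = 1+, giving Rh = +3.
Ligands are named alphabetically: bipyridine before ethylenediamine before hydroxo.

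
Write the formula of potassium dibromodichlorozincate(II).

K2[ZnBr2Cl2]

Ligands: 2 chloro (Cl, -1), 2 bromo (Br, -1). Ligand charge sum = -4.
With Zn in oxidation state +2, the complex ion is [Zn...]^2−.
Charge balance with potassium (+1) requires 1 complex ion per 2 potassium.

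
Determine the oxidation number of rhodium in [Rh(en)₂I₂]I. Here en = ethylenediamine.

+3

1 iodide outside the brackets (-1 each) → the complex ion is 1+.
Ligand charges: 2×I = -2; 2×en neutral; sum -2.
Rh + (-2) = 1+ ⇒ Rh is +3.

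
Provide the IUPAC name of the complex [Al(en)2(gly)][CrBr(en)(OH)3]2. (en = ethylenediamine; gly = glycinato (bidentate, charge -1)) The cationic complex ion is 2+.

bis(ethylenediamine)(glycinato)aluminium(III) bromo(ethylenediamine)trihydroxochromate(III)

Both ions are complex: the cation is named first with the plain metal name, the anion second with the -ate form; each ion's ligands are alphabetised independently.
The complex cation is given as 2+; its ligand charges sum to -1, so Al = +3.
With 2 anions per cation, each anion must be 2/2 = 1−.
Anion: ligand charges sum to -4; for the ion to be 1−, Cr = +3.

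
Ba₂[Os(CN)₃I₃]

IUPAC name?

The 2 barium counter-ions carry a total charge of +4, so each complex ion is 4−.
Ligand charges: 3×cyano (-1 each), 3×iodo (-1 each); total -6. So Os + (-6) = 4−, giving Os = +2.
The complex ion is anionic, so osmium takes the -ate form osmate(II).

barium tricyanotriiodoosmate(II)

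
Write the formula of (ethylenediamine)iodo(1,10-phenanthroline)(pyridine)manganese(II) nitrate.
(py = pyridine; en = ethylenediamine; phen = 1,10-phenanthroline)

Ligands: 1 pyridine (py, neutral), 1 ethylenediamine (en, neutral), 1 iodo (I, -1), 1 1,10-phenanthroline (phen, neutral). Ligand charge sum = -1.
Charge balance with nitrate (-1) requires 1 complex ion per 1 nitrate.

[Mn(en)I(phen)(py)]NO3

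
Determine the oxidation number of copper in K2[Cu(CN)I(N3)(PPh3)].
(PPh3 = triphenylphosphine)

+1

2 potassium outside the brackets (+1 each) → the complex ion is 2−.
Ligand charges: 1×N3 = -1; 1×PPh3 neutral; 1×I = -1; 1×CN = -1; sum -3.
Cu + (-3) = 2− ⇒ Cu is +1.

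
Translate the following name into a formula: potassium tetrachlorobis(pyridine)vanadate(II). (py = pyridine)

Ligands: 4 chloro (Cl, -1), 2 pyridine (py, neutral). Ligand charge sum = -4.
Charge balance with potassium (+1) requires 1 complex ion per 2 potassium.

K2[VCl4(py)2]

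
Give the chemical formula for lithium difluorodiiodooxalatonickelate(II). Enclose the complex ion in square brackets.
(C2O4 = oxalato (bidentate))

Ligands: 1 oxalato (C2O4, -2), 2 fluoro (F, -1), 2 iodo (I, -1). Ligand charge sum = -6.
Charge balance with lithium (+1) requires 1 complex ion per 4 lithium.

Li4[Ni(C2O4)F2I2]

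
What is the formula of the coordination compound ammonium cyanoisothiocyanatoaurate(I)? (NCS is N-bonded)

NH4[Au(CN)(NCS)]

Ligands: 1 cyano (CN, -1), 1 isothiocyanato (NCS, -1). Ligand charge sum = -2.
Charge balance with ammonium (+1) requires 1 complex ion per 1 ammonium.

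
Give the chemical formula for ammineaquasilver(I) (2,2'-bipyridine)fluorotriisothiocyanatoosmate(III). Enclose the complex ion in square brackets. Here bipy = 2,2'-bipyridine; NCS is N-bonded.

[Ag(H2O)(NH3)][Os(bipy)F(NCS)3]

Cation [Ag…]: ligand charges 0, Ag(I) ⇒ ion charge 1+.
Anion [Os…]: ligand charges -4, Os(III) ⇒ ion charge 1−.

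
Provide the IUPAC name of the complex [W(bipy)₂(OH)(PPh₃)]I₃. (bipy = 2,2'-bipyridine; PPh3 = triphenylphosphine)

The 3 iodide counter-ions carry a total charge of -3, so each complex ion is 3+.
Ligand charges: 2×2,2'-bipyridine (neutral), 1×triphenylphosphine (neutral), 1×hydroxo (-1 each); total -1. So W + (-1) = 3+, giving W = +4.
Ligands are named alphabetically: bipyridine before hydroxo before triphenylphosphine.

bis(2,2'-bipyridine)hydroxo(triphenylphosphine)tungsten(IV) iodide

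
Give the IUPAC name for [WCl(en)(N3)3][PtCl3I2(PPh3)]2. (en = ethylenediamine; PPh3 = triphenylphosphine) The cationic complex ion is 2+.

Both ions are complex: the cation is named first with the plain metal name, the anion second with the -ate form; each ion's ligands are alphabetised independently.
The complex cation is given as 2+; its ligand charges sum to -4, so W = +6.
With 2 anions per cation, each anion must be 2/2 = 1−.
Anion: ligand charges sum to -5; for the ion to be 1−, Pt = +4.

triazidochloro(ethylenediamine)tungsten(VI) trichlorodiiodo(triphenylphosphine)platinate(IV)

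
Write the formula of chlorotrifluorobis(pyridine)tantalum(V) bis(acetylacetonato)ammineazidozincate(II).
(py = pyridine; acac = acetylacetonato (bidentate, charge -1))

Cation [Ta…]: ligand charges -4, Ta(V) ⇒ ion charge 1+.
Anion [Zn…]: ligand charges -3, Zn(II) ⇒ ion charge 1−.
One 1+ cation balances one 1− anion.

[TaClF3(py)2][Zn(acac)2(N3)(NH3)]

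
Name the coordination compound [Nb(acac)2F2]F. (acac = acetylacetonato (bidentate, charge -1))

The 1 fluoride counter-ion carries a total charge of -1, so each complex ion is 1+.
Ligand charges: 2×fluoro (-1 each), 2×acetylacetonato (-1 each); total -4. So Nb + (-4) = 1+, giving Nb = +5.
Ligands are named alphabetically: acetylacetonato before fluoro.

bis(acetylacetonato)difluoroniobium(V) fluoride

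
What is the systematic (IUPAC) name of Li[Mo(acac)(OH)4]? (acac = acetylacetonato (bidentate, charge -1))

lithium (acetylacetonato)tetrahydroxomolybdate(IV)

The 1 lithium counter-ion carries a total charge of +1, so each complex ion is 1−.
Ligand charges: 4×hydroxo (-1 each), 1×acetylacetonato (-1 each); total -5. So Mo + (-5) = 1−, giving Mo = +4.
Ligands are named alphabetically: acetylacetonato before hydroxo.
The complex ion is anionic, so molybdenum takes the -ate form molybdate(IV).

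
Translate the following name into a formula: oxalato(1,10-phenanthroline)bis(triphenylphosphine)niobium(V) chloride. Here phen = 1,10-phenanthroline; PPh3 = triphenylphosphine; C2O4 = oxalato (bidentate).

[Nb(C2O4)(phen)(PPh3)2]Cl3

Ligands: 1 1,10-phenanthroline (phen, neutral), 2 triphenylphosphine (PPh3, neutral), 1 oxalato (C2O4, -2). Ligand charge sum = -2.
With Nb in oxidation state +5, the complex ion is [Nb...]^3+.
Charge balance with chloride (-1) requires 1 complex ion per 3 chloride.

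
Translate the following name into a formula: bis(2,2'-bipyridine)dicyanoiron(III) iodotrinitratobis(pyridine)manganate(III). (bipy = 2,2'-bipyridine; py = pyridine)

Cation [Fe…]: ligand charges -2, Fe(III) ⇒ ion charge 1+.
Anion [Mn…]: ligand charges -4, Mn(III) ⇒ ion charge 1−.
One 1+ cation balances one 1− anion.

[Fe(bipy)2(CN)2][MnI(NO3)3(py)2]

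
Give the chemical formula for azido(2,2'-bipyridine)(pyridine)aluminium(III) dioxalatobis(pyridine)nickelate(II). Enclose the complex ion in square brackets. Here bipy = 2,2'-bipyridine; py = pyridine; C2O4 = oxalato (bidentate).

[Al(bipy)(N3)(py)][Ni(C2O4)2(py)2]

Cation [Al…]: ligand charges -1, Al(III) ⇒ ion charge 2+.
Anion [Ni…]: ligand charges -4, Ni(II) ⇒ ion charge 2−.
One 2+ cation balances one 2− anion.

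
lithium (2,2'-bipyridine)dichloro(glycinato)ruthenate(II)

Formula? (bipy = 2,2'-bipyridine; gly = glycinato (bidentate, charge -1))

Li[Ru(bipy)Cl2(gly)]

Ligands: 2 chloro (Cl, -1), 1 2,2'-bipyridine (bipy, neutral), 1 glycinato (gly, -1). Ligand charge sum = -3.
Charge balance with lithium (+1) requires 1 complex ion per 1 lithium.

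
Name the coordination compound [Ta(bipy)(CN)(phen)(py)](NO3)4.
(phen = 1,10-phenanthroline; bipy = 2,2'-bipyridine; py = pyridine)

The 4 nitrate counter-ions carry a total charge of -4, so each complex ion is 4+.
Ligand charges: 1×1,10-phenanthroline (neutral), 1×2,2'-bipyridine (neutral), 1×pyridine (neutral), 1×cyano (-1 each); total -1. So Ta + (-1) = 4+, giving Ta = +5.
Ligands are named alphabetically: bipyridine before cyano before phenanthroline before pyridine.

(2,2'-bipyridine)cyano(1,10-phenanthroline)(pyridine)tantalum(V) nitrate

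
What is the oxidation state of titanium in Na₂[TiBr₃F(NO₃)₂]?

2 sodium outside the brackets (+1 each) → the complex ion is 2−.
Ligand charges: 1×F = -1; 3×Br = -3; 2×NO3 = -2; sum -6.
Ti + (-6) = 2− ⇒ Ti is +4.

+4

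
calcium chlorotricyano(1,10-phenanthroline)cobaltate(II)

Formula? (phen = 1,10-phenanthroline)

Ligands: 3 cyano (CN, -1), 1 chloro (Cl, -1), 1 1,10-phenanthroline (phen, neutral). Ligand charge sum = -4.
With Co in oxidation state +2, the complex ion is [Co...]^2−.
Charge balance with calcium (+2) requires 1 complex ion per 1 calcium.

Ca[CoCl(CN)3(phen)]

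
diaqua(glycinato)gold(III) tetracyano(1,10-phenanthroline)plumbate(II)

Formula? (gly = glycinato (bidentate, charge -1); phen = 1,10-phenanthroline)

Cation [Au…]: ligand charges -1, Au(III) ⇒ ion charge 2+.
Anion [Pb…]: ligand charges -4, Pb(II) ⇒ ion charge 2−.
One 2+ cation balances one 2− anion.

[Au(gly)(H2O)2][Pb(CN)4(phen)]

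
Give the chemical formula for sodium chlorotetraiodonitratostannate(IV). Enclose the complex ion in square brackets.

Ligands: 1 nitrato (NO3, -1), 4 iodo (I, -1), 1 chloro (Cl, -1). Ligand charge sum = -6.
With Sn in oxidation state +4, the complex ion is [Sn...]^2−.
Charge balance with sodium (+1) requires 1 complex ion per 2 sodium.

Na2[SnClI4(NO3)]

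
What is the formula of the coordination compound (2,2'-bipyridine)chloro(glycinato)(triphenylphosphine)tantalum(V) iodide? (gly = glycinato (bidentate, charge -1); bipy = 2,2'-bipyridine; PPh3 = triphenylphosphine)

[Ta(bipy)Cl(gly)(PPh3)]I3

Ligands: 1 glycinato (gly, -1), 1 2,2'-bipyridine (bipy, neutral), 1 triphenylphosphine (PPh3, neutral), 1 chloro (Cl, -1). Ligand charge sum = -2.
With Ta in oxidation state +5, the complex ion is [Ta...]^3+.
Charge balance with iodide (-1) requires 1 complex ion per 3 iodide.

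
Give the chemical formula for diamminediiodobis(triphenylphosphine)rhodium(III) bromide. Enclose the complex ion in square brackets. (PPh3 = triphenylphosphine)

Ligands: 2 triphenylphosphine (PPh3, neutral), 2 ammine (NH3, neutral), 2 iodo (I, -1). Ligand charge sum = -2.
With Rh in oxidation state +3, the complex ion is [Rh...]^1+.
Charge balance with bromide (-1) requires 1 complex ion per 1 bromide.

[RhI2(NH3)2(PPh3)2]Br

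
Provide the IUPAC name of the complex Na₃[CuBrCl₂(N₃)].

sodium azidobromodichlorocuprate(I)

The 3 sodium counter-ions carry a total charge of +3, so each complex ion is 3−.
Ligand charges: 1×bromo (-1 each), 1×azido (-1 each), 2×chloro (-1 each); total -4. So Cu + (-4) = 3−, giving Cu = +1.
Ligands are named alphabetically: azido before bromo before chloro.
The complex ion is anionic, so copper takes the -ate form cuprate(I).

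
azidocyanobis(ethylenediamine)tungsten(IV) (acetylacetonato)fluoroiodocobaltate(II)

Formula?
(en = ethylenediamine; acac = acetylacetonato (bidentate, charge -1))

Cation [W…]: ligand charges -2, W(IV) ⇒ ion charge 2+.
Anion [Co…]: ligand charges -3, Co(II) ⇒ ion charge 1−.

[W(CN)(en)2(N3)][Co(acac)FI]2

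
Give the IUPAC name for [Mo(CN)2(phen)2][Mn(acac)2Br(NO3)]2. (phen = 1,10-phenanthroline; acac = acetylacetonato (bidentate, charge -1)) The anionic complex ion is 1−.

dicyanobis(1,10-phenanthroline)molybdenum(IV) bis(acetylacetonato)bromonitratomanganate(III)

Both ions are complex: the cation is named first with the plain metal name, the anion second with the -ate form; each ion's ligands are alphabetised independently.
The complex anion is given as 1−; its ligand charges sum to -4, so Mn = +3.
With 2 anions per cation, the cation must be 2×1 = 2+.
Cation: ligand charges sum to -2; for the ion to be 2+, Mo = +4.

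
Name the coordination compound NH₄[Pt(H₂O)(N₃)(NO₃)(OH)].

ammonium aquaazidohydroxonitratoplatinate(II)

The 1 ammonium counter-ion carries a total charge of +1, so each complex ion is 1−.
Ligand charges: 1×azido (-1 each), 1×hydroxo (-1 each), 1×nitrato (-1 each), 1×aqua (neutral); total -3. So Pt + (-3) = 1−, giving Pt = +2.
Ligands are named alphabetically: aqua before azido before hydroxo before nitrato.
The complex ion is anionic, so platinum takes the -ate form platinate(II).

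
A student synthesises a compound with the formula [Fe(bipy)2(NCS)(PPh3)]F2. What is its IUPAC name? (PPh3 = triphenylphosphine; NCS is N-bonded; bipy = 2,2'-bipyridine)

The 2 fluoride counter-ions carry a total charge of -2, so each complex ion is 2+.
Ligand charges: 1×triphenylphosphine (neutral), 1×isothiocyanato (-1 each), 2×2,2'-bipyridine (neutral); total -1. So Fe + (-1) = 2+, giving Fe = +3.
Ligands are named alphabetically: bipyridine before isothiocyanato before triphenylphosphine.

bis(2,2'-bipyridine)isothiocyanato(triphenylphosphine)iron(III) fluoride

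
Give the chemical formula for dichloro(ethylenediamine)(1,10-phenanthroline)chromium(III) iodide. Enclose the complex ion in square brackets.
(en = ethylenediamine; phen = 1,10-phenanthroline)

[CrCl2(en)(phen)]I

Ligands: 1 ethylenediamine (en, neutral), 2 chloro (Cl, -1), 1 1,10-phenanthroline (phen, neutral). Ligand charge sum = -2.
With Cr in oxidation state +3, the complex ion is [Cr...]^1+.
Charge balance with iodide (-1) requires 1 complex ion per 1 iodide.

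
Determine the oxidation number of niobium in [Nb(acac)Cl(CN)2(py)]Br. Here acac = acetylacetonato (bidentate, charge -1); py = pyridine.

+5

1 bromide outside the brackets (-1 each) → the complex ion is 1+.
Ligand charges: 1×acac = -1; 2×CN = -2; 1×Cl = -1; 1×py neutral; sum -4.
Nb + (-4) = 1+ ⇒ Nb is +5.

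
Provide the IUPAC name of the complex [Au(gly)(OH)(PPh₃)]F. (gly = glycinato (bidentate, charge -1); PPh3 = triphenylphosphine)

(glycinato)hydroxo(triphenylphosphine)gold(III) fluoride

The 1 fluoride counter-ion carries a total charge of -1, so each complex ion is 1+.
Ligand charges: 1×glycinato (-1 each), 1×triphenylphosphine (neutral), 1×hydroxo (-1 each); total -2. So Au + (-2) = 1+, giving Au = +3.
Ligands are named alphabetically: glycinato before hydroxo before triphenylphosphine.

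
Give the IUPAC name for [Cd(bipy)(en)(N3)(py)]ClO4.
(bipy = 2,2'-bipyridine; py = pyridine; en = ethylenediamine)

The 1 perchlorate counter-ion carries a total charge of -1, so each complex ion is 1+.
Ligand charges: 1×2,2'-bipyridine (neutral), 1×pyridine (neutral), 1×azido (-1 each), 1×ethylenediamine (neutral); total -1. So Cd + (-1) = 1+, giving Cd = +2.
Ligands are named alphabetically: azido before bipyridine before ethylenediamine before pyridine.

azido(2,2'-bipyridine)(ethylenediamine)(pyridine)cadmium(II) perchlorate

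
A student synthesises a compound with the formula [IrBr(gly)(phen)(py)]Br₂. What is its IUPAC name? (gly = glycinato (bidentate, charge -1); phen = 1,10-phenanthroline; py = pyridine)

bromo(glycinato)(1,10-phenanthroline)(pyridine)iridium(IV) bromide

The 2 bromide counter-ions carry a total charge of -2, so each complex ion is 2+.
Ligand charges: 1×bromo (-1 each), 1×glycinato (-1 each), 1×1,10-phenanthroline (neutral), 1×pyridine (neutral); total -2. So Ir + (-2) = 2+, giving Ir = +4.
Ligands are named alphabetically: bromo before glycinato before phenanthroline before pyridine.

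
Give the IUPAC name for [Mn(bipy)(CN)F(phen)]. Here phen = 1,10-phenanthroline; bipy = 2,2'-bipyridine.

(2,2'-bipyridine)cyanofluoro(1,10-phenanthroline)manganese(II)

There is no counter-ion, so the complex is neutral overall.
Ligand charges: 1×fluoro (-1 each), 1×1,10-phenanthroline (neutral), 1×cyano (-1 each), 1×2,2'-bipyridine (neutral); total -2. So Mn + (-2) = 0, giving Mn = +2.
Ligands are named alphabetically: bipyridine before cyano before fluoro before phenanthroline.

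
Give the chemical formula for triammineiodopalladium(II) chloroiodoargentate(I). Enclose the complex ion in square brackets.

[PdI(NH3)3][AgClI]

Cation [Pd…]: ligand charges -1, Pd(II) ⇒ ion charge 1+.
Anion [Ag…]: ligand charges -2, Ag(I) ⇒ ion charge 1−.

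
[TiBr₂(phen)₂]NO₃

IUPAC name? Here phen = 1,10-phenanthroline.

dibromobis(1,10-phenanthroline)titanium(III) nitrate

The 1 nitrate counter-ion carries a total charge of -1, so each complex ion is 1+.
Ligand charges: 2×bromo (-1 each), 2×1,10-phenanthroline (neutral); total -2. So Ti + (-2) = 1+, giving Ti = +3.
Ligands are named alphabetically: bromo before phenanthroline.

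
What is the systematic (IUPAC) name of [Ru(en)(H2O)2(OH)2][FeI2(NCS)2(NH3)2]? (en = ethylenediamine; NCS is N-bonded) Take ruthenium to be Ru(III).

diaqua(ethylenediamine)dihydroxoruthenium(III) diamminediiododiisothiocyanatoferrate(III)

Both ions are complex: the cation is named first with the plain metal name, the anion second with the -ate form; each ion's ligands are alphabetised independently.
Ru is given as +3; the cation's ligand charges sum to -2, so the complex cation is 1+.
A 1:1 salt means the anion carries the equal and opposite charge, 1−.
Anion: ligand charges sum to -4; for the ion to be 1−, Fe = +3.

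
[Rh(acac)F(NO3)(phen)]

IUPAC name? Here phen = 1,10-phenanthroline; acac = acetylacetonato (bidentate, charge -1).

(acetylacetonato)fluoronitrato(1,10-phenanthroline)rhodium(III)

There is no counter-ion, so the complex is neutral overall.
Ligand charges: 1×1,10-phenanthroline (neutral), 1×acetylacetonato (-1 each), 1×fluoro (-1 each), 1×nitrato (-1 each); total -3. So Rh + (-3) = 0, giving Rh = +3.
Ligands are named alphabetically: acetylacetonato before fluoro before nitrato before phenanthroline.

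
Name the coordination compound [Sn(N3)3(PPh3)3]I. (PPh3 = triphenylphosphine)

The 1 iodide counter-ion carries a total charge of -1, so each complex ion is 1+.
Ligand charges: 3×triphenylphosphine (neutral), 3×azido (-1 each); total -3. So Sn + (-3) = 1+, giving Sn = +4.
Ligands are named alphabetically: azido before triphenylphosphine.

triazidotris(triphenylphosphine)tin(IV) iodide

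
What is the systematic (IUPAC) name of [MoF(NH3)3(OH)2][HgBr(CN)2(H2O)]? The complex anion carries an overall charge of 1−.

The complex anion is given as 1−; its ligand charges sum to -3, so Hg = +2.
A 1:1 salt means the cation carries the equal and opposite charge, 1+.
Cation: ligand charges sum to -3; for the ion to be 1+, Mo = +4.

triamminefluorodihydroxomolybdenum(IV) aquabromodicyanomercurate(II)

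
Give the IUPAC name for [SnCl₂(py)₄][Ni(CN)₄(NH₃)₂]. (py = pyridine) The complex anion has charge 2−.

dichlorotetrakis(pyridine)tin(IV) diamminetetracyanonickelate(II)

Both ions are complex: the cation is named first with the plain metal name, the anion second with the -ate form; each ion's ligands are alphabetised independently.
The complex anion is given as 2−; its ligand charges sum to -4, so Ni = +2.
A 1:1 salt means the cation carries the equal and opposite charge, 2+.
Cation: ligand charges sum to -2; for the ion to be 2+, Sn = +4.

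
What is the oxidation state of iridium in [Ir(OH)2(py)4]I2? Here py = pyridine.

+4

2 iodide outside the brackets (-1 each) → the complex ion is 2+.
Ligand charges: 4×py neutral; 2×OH = -2; sum -2.
Ir + (-2) = 2+ ⇒ Ir is +4.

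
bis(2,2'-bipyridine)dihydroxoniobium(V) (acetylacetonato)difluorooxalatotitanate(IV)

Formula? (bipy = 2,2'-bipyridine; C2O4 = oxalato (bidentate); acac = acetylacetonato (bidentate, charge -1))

[Nb(bipy)2(OH)2][Ti(acac)(C2O4)F2]3

Cation [Nb…]: ligand charges -2, Nb(V) ⇒ ion charge 3+.
Anion [Ti…]: ligand charges -5, Ti(IV) ⇒ ion charge 1−.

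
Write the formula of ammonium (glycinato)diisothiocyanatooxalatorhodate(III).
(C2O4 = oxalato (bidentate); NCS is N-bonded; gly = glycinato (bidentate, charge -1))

Ligands: 1 oxalato (C2O4, -2), 2 isothiocyanato (NCS, -1), 1 glycinato (gly, -1). Ligand charge sum = -5.
With Rh in oxidation state +3, the complex ion is [Rh...]^2−.
Charge balance with ammonium (+1) requires 1 complex ion per 2 ammonium.

(NH4)2[Rh(C2O4)(gly)(NCS)2]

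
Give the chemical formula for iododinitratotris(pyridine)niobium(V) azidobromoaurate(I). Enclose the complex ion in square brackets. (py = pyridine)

Cation [Nb…]: ligand charges -3, Nb(V) ⇒ ion charge 2+.
Anion [Au…]: ligand charges -2, Au(I) ⇒ ion charge 1−.
One 2+ cation requires 2 of the 1− anion.

[NbI(NO3)2(py)3][AuBr(N3)]2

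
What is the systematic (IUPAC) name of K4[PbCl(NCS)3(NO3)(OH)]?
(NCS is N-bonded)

The 4 potassium counter-ions carry a total charge of +4, so each complex ion is 4−.
Ligand charges: 1×nitrato (-1 each), 1×chloro (-1 each), 1×hydroxo (-1 each), 3×isothiocyanato (-1 each); total -6. So Pb + (-6) = 4−, giving Pb = +2.
Ligands are named alphabetically: chloro before hydroxo before isothiocyanato before nitrato.
The complex ion is anionic, so lead takes the -ate form plumbate(II).

potassium chlorohydroxotriisothiocyanatonitratoplumbate(II)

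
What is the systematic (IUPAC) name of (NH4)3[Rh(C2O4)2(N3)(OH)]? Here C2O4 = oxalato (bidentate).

ammonium azidohydroxodioxalatorhodate(III)

The 3 ammonium counter-ions carry a total charge of +3, so each complex ion is 3−.
Ligand charges: 1×azido (-1 each), 1×hydroxo (-1 each), 2×oxalato (-2 each); total -6. So Rh + (-6) = 3−, giving Rh = +3.
The complex ion is anionic, so rhodium takes the -ate form rhodate(III).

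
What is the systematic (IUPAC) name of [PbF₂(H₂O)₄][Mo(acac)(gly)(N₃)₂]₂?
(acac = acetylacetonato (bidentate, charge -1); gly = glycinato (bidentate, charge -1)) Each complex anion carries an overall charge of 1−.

The complex anion is given as 1−; its ligand charges sum to -4, so Mo = +3.
With 2 anions per cation, the cation must be 2×1 = 2+.
Cation: ligand charges sum to -2; for the ion to be 2+, Pb = +4.

tetraaquadifluorolead(IV) (acetylacetonato)diazido(glycinato)molybdate(III)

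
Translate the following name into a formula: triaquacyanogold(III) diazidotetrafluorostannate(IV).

[Au(CN)(H2O)3][SnF4(N3)2]

Cation [Au…]: ligand charges -1, Au(III) ⇒ ion charge 2+.
Anion [Sn…]: ligand charges -6, Sn(IV) ⇒ ion charge 2−.
One 2+ cation balances one 2− anion.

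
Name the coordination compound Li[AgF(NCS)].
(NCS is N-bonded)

lithium fluoroisothiocyanatoargentate(I)

The 1 lithium counter-ion carries a total charge of +1, so each complex ion is 1−.
Ligand charges: 1×fluoro (-1 each), 1×isothiocyanato (-1 each); total -2. So Ag + (-2) = 1−, giving Ag = +1.
The complex ion is anionic, so silver takes the -ate form argentate(I).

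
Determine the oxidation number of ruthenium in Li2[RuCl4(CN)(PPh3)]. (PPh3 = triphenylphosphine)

2 lithium outside the brackets (+1 each) → the complex ion is 2−.
Ligand charges: 4×Cl = -4; 1×PPh3 neutral; 1×CN = -1; sum -5.
Ru + (-5) = 2− ⇒ Ru is +3.

+3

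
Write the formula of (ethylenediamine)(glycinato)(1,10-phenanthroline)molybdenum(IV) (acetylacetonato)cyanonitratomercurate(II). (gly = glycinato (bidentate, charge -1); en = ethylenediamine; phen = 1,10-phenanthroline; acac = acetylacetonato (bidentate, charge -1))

[Mo(en)(gly)(phen)][Hg(acac)(CN)(NO3)]3

Cation [Mo…]: ligand charges -1, Mo(IV) ⇒ ion charge 3+.
Anion [Hg…]: ligand charges -3, Hg(II) ⇒ ion charge 1−.
One 3+ cation requires 3 of the 1− anion.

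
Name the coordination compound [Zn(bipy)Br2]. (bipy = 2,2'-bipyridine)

There is no counter-ion, so the complex is neutral overall.
Ligand charges: 2×bromo (-1 each), 1×2,2'-bipyridine (neutral); total -2. So Zn + (-2) = 0, giving Zn = +2.
Ligands are named alphabetically: bipyridine before bromo.

(2,2'-bipyridine)dibromozinc(II)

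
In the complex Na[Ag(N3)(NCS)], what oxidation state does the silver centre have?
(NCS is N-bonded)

1 sodium outside the brackets (+1 each) → the complex ion is 1−.
Ligand charges: 1×N3 = -1; 1×NCS = -1; sum -2.
Ag + (-2) = 1− ⇒ Ag is +1.

+1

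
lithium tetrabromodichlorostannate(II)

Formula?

Ligands: 4 bromo (Br, -1), 2 chloro (Cl, -1). Ligand charge sum = -6.
Charge balance with lithium (+1) requires 1 complex ion per 4 lithium.

Li4[SnBr4Cl2]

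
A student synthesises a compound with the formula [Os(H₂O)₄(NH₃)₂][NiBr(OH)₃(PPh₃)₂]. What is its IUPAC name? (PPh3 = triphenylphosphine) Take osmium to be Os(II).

diamminetetraaquaosmium(II) bromotrihydroxobis(triphenylphosphine)nickelate(II)

Both ions are complex: the cation is named first with the plain metal name, the anion second with the -ate form; each ion's ligands are alphabetised independently.
Os is given as +2; the cation's ligand charges sum to 0, so the complex cation is 2+.
A 1:1 salt means the anion carries the equal and opposite charge, 2−.
Anion: ligand charges sum to -4; for the ion to be 2−, Ni = +2.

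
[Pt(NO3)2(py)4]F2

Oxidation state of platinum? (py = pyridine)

2 fluoride outside the brackets (-1 each) → the complex ion is 2+.
Ligand charges: 4×py neutral; 2×NO3 = -2; sum -2.
Pt + (-2) = 2+ ⇒ Pt is +4.

+4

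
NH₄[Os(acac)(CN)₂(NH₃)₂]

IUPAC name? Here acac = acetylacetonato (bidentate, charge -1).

ammonium (acetylacetonato)diamminedicyanoosmate(II)

The 1 ammonium counter-ion carries a total charge of +1, so each complex ion is 1−.
Ligand charges: 2×cyano (-1 each), 1×acetylacetonato (-1 each), 2×ammine (neutral); total -3. So Os + (-3) = 1−, giving Os = +2.
Ligands are named alphabetically: acetylacetonato before ammine before cyano.
The complex ion is anionic, so osmium takes the -ate form osmate(II).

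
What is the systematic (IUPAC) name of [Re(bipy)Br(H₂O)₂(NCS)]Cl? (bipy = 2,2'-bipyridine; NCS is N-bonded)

The 1 chloride counter-ion carries a total charge of -1, so each complex ion is 1+.
Ligand charges: 1×2,2'-bipyridine (neutral), 1×isothiocyanato (-1 each), 2×aqua (neutral), 1×bromo (-1 each); total -2. So Re + (-2) = 1+, giving Re = +3.
Ligands are named alphabetically: aqua before bipyridine before bromo before isothiocyanato.

diaqua(2,2'-bipyridine)bromoisothiocyanatorhenium(III) chloride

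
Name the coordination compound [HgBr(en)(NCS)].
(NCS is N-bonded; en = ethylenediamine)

bromo(ethylenediamine)isothiocyanatomercury(II)

There is no counter-ion, so the complex is neutral overall.
Ligand charges: 1×isothiocyanato (-1 each), 1×ethylenediamine (neutral), 1×bromo (-1 each); total -2. So Hg + (-2) = 0, giving Hg = +2.
Ligands are named alphabetically: bromo before ethylenediamine before isothiocyanato.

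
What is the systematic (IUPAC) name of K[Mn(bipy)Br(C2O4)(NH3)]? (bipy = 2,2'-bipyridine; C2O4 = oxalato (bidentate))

The 1 potassium counter-ion carries a total charge of +1, so each complex ion is 1−.
Ligand charges: 1×2,2'-bipyridine (neutral), 1×oxalato (-2 each), 1×bromo (-1 each), 1×ammine (neutral); total -3. So Mn + (-3) = 1−, giving Mn = +2.
Ligands are named alphabetically: ammine before bipyridine before bromo before oxalato.
The complex ion is anionic, so manganese takes the -ate form manganate(II).

potassium ammine(2,2'-bipyridine)bromooxalatomanganate(II)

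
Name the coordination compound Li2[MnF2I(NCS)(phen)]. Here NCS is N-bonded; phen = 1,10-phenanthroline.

lithium difluoroiodoisothiocyanato(1,10-phenanthroline)manganate(II)

The 2 lithium counter-ions carry a total charge of +2, so each complex ion is 2−.
Ligand charges: 2×fluoro (-1 each), 1×isothiocyanato (-1 each), 1×iodo (-1 each), 1×1,10-phenanthroline (neutral); total -4. So Mn + (-4) = 2−, giving Mn = +2.
Ligands are named alphabetically: fluoro before iodo before isothiocyanato before phenanthroline.
The complex ion is anionic, so manganese takes the -ate form manganate(II).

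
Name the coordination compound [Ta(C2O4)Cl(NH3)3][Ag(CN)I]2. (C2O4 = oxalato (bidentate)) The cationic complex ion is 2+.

triamminechlorooxalatotantalum(V) cyanoiodoargentate(I)

The complex cation is given as 2+; its ligand charges sum to -3, so Ta = +5.
With 2 anions per cation, each anion must be 2/2 = 1−.
Anion: ligand charges sum to -2; for the ion to be 1−, Ag = +1.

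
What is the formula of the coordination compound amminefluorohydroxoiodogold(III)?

Ligands: 1 hydroxo (OH, -1), 1 iodo (I, -1), 1 ammine (NH3, neutral), 1 fluoro (F, -1). Ligand charge sum = -3.
With Au in oxidation state +3, the complex ion is [Au...].

[AuFI(NH3)(OH)]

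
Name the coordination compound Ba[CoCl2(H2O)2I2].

The 1 barium counter-ion carries a total charge of +2, so each complex ion is 2−.
Ligand charges: 2×aqua (neutral), 2×iodo (-1 each), 2×chloro (-1 each); total -4. So Co + (-4) = 2−, giving Co = +2.
The complex ion is anionic, so cobalt takes the -ate form cobaltate(II).

barium diaquadichlorodiiodocobaltate(II)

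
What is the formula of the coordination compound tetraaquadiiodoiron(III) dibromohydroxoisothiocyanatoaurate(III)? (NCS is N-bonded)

Cation [Fe…]: ligand charges -2, Fe(III) ⇒ ion charge 1+.
Anion [Au…]: ligand charges -4, Au(III) ⇒ ion charge 1−.

[Fe(H2O)4I2][AuBr2(NCS)(OH)]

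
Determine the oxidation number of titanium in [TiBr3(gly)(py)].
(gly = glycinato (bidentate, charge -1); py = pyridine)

No counter-ion: the bracketed complex is neutral.
Ligand charges: 3×Br = -3; 1×gly = -1; 1×py neutral; sum -4.
Ti + (-4) = 0 ⇒ Ti is +4.

+4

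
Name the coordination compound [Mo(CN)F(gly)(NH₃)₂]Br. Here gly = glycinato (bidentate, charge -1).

The 1 bromide counter-ion carries a total charge of -1, so each complex ion is 1+.
Ligand charges: 1×cyano (-1 each), 1×glycinato (-1 each), 1×fluoro (-1 each), 2×ammine (neutral); total -3. So Mo + (-3) = 1+, giving Mo = +4.
Ligands are named alphabetically: ammine before cyano before fluoro before glycinato.

diamminecyanofluoro(glycinato)molybdenum(IV) bromide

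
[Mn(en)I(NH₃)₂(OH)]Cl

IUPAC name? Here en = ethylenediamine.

diammine(ethylenediamine)hydroxoiodomanganese(III) chloride

The 1 chloride counter-ion carries a total charge of -1, so each complex ion is 1+.
Ligand charges: 2×ammine (neutral), 1×ethylenediamine (neutral), 1×hydroxo (-1 each), 1×iodo (-1 each); total -2. So Mn + (-2) = 1+, giving Mn = +3.
Ligands are named alphabetically: ammine before ethylenediamine before hydroxo before iodo.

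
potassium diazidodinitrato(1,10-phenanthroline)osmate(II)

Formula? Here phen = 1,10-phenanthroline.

K2[Os(N3)2(NO3)2(phen)]

Ligands: 1 1,10-phenanthroline (phen, neutral), 2 nitrato (NO3, -1), 2 azido (N3, -1). Ligand charge sum = -4.
With Os in oxidation state +2, the complex ion is [Os...]^2−.
Charge balance with potassium (+1) requires 1 complex ion per 2 potassium.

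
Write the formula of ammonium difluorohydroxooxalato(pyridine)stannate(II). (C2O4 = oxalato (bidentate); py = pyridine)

Ligands: 2 fluoro (F, -1), 1 hydroxo (OH, -1), 1 oxalato (C2O4, -2), 1 pyridine (py, neutral). Ligand charge sum = -5.
Charge balance with ammonium (+1) requires 1 complex ion per 3 ammonium.

(NH4)3[Sn(C2O4)F2(OH)(py)]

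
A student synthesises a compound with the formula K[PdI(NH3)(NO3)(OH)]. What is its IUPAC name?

potassium amminehydroxoiodonitratopalladate(II)

The 1 potassium counter-ion carries a total charge of +1, so each complex ion is 1−.
Ligand charges: 1×nitrato (-1 each), 1×iodo (-1 each), 1×hydroxo (-1 each), 1×ammine (neutral); total -3. So Pd + (-3) = 1−, giving Pd = +2.
Ligands are named alphabetically: ammine before hydroxo before iodo before nitrato.
The complex ion is anionic, so palladium takes the -ate form palladate(II).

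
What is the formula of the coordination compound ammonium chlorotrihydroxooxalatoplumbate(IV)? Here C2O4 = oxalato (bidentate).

Ligands: 1 chloro (Cl, -1), 1 oxalato (C2O4, -2), 3 hydroxo (OH, -1). Ligand charge sum = -6.
With Pb in oxidation state +4, the complex ion is [Pb...]^2−.
Charge balance with ammonium (+1) requires 1 complex ion per 2 ammonium.

(NH4)2[Pb(C2O4)Cl(OH)3]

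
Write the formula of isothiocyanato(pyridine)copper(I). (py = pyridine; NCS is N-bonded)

[Cu(NCS)(py)]

Ligands: 1 pyridine (py, neutral), 1 isothiocyanato (NCS, -1). Ligand charge sum = -1.
With Cu in oxidation state +1, the complex ion is [Cu...].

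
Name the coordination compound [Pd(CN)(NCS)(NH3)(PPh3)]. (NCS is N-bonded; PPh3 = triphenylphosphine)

There is no counter-ion, so the complex is neutral overall.
Ligand charges: 1×cyano (-1 each), 1×ammine (neutral), 1×isothiocyanato (-1 each), 1×triphenylphosphine (neutral); total -2. So Pd + (-2) = 0, giving Pd = +2.
Ligands are named alphabetically: ammine before cyano before isothiocyanato before triphenylphosphine.

amminecyanoisothiocyanato(triphenylphosphine)palladium(II)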